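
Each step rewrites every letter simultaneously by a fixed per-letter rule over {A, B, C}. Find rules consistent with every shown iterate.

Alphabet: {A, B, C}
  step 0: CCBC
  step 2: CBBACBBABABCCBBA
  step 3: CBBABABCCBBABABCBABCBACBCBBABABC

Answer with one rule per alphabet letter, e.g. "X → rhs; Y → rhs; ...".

  step 2 ⇒ step 3: CBBACBBABABCCBBA ⇒ CB·BA·BA·BC·CB·BA·BA·BC·BA·BC·BA·CB·CB·BA·BA·BC
    A ↦ BC
    B ↦ BA
    C ↦ CB

A->BC, B->BA, C->CB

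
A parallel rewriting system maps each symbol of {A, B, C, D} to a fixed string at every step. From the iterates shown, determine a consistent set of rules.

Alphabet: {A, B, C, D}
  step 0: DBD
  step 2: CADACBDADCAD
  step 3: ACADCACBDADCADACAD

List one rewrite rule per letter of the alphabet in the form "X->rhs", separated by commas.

  step 2 ⇒ step 3: CADACBDADCAD ⇒ A·C·AD·C·A·CBD·AD·C·AD·A·C·AD
    A ↦ C
    B ↦ CBD
    C ↦ A
    D ↦ AD

A->C, B->CBD, C->A, D->AD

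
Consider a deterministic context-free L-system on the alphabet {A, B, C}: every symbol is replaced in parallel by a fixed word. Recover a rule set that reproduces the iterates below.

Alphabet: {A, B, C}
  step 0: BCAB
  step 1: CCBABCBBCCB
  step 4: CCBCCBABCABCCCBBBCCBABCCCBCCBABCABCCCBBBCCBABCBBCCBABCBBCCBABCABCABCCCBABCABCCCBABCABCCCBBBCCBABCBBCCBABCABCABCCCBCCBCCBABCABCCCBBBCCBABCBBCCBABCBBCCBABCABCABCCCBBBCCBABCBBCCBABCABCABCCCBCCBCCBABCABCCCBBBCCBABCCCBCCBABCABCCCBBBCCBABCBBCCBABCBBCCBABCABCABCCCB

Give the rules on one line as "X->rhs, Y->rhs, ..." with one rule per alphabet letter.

  step 0 ⇒ step 1: BCAB ⇒ CCB·ABC·BB·CCB
    A ↦ BB
    B ↦ CCB
    C ↦ ABC

A->BB, B->CCB, C->ABC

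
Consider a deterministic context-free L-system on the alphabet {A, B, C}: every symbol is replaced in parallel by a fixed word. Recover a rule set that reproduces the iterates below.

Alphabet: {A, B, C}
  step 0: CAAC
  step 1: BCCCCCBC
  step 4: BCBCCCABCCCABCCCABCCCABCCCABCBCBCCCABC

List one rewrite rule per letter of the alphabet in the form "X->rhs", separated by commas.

  step 0 ⇒ step 1: CAAC ⇒ BC·CC·CC·BC
    A ↦ CC
    C ↦ BC
    B ↦ A  (constrained at step 1)

A->CC, B->A, C->BC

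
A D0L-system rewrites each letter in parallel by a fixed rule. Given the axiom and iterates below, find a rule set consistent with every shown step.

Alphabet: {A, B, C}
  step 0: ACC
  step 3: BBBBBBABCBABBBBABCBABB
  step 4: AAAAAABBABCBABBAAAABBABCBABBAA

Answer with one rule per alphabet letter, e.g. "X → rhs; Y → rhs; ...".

A->BB, B->A, C->BCB

  step 3 ⇒ step 4: BBBBBBABCBABBBBABCBABB ⇒ A·A·A·A·A·A·BB·A·BCB·A·BB·A·A·A·A·BB·A·BCB·A·BB·A·A
    A ↦ BB
    B ↦ A
    C ↦ BCB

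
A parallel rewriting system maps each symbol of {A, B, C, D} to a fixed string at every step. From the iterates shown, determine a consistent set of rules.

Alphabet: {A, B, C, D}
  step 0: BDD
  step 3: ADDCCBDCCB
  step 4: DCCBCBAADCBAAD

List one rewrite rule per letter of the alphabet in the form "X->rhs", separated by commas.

A->DC, B->D, C->A, D->CB

  step 3 ⇒ step 4: ADDCCBDCCB ⇒ DC·CB·CB·A·A·D·CB·A·A·D
    A ↦ DC
    B ↦ D
    C ↦ A
    D ↦ CB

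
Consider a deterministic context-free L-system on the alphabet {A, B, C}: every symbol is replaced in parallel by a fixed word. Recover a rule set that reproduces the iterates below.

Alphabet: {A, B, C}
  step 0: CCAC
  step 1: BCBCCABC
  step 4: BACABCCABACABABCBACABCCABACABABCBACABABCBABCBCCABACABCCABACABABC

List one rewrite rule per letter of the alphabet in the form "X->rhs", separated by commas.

A->CA, B->BA, C->BC

  step 0 ⇒ step 1: CCAC ⇒ BC·BC·CA·BC
    A ↦ CA
    C ↦ BC
    B ↦ BA  (constrained at step 1)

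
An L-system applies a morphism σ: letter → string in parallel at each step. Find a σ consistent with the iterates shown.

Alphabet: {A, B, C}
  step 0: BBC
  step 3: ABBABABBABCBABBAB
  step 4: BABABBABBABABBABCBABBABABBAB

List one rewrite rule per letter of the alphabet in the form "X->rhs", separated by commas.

  step 3 ⇒ step 4: ABBABABBABCBABBAB ⇒ B·AB·AB·B·AB·B·AB·AB·B·AB·CB·AB·B·AB·AB·B·AB
    A ↦ B
    B ↦ AB
    C ↦ CB

A->B, B->AB, C->CB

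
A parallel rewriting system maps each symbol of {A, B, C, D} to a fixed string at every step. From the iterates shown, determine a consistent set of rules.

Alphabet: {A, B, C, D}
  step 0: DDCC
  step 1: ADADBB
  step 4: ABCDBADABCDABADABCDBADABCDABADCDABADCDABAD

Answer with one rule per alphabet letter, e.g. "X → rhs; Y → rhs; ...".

  step 0 ⇒ step 1: DDCC ⇒ AD·AD·B·B
    C ↦ B
    D ↦ AD
    A ↦ AB  (constrained at step 1)
    B ↦ CD  (constrained at step 1)

A->AB, B->CD, C->B, D->AD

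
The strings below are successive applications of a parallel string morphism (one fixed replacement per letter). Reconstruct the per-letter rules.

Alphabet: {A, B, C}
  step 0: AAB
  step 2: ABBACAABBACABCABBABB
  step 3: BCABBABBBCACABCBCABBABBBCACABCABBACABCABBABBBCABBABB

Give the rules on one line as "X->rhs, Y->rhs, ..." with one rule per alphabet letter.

A->BC, B->ABB, C->ACA

  step 2 ⇒ step 3: ABBACAABBACABCABBABB ⇒ BC·ABB·ABB·BC·ACA·BC·BC·ABB·ABB·BC·ACA·BC·ABB·ACA·BC·ABB·ABB·BC·ABB·ABB
    A ↦ BC
    B ↦ ABB
    C ↦ ACA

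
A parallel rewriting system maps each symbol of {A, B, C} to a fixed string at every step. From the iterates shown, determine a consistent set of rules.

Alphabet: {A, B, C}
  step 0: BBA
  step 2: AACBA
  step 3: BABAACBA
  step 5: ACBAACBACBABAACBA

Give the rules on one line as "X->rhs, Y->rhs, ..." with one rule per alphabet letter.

  step 2 ⇒ step 3: AACBA ⇒ BA·BA·A·C·BA
    A ↦ BA
    B ↦ C
    C ↦ A

A->BA, B->C, C->A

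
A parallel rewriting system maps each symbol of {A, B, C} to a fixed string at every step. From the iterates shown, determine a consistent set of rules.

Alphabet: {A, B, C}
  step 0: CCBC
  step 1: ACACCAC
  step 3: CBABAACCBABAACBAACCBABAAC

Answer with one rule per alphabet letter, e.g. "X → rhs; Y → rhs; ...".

A->BA, B->C, C->AC

  step 0 ⇒ step 1: CCBC ⇒ AC·AC·C·AC
    B ↦ C
    C ↦ AC
    A ↦ BA  (constrained at step 1)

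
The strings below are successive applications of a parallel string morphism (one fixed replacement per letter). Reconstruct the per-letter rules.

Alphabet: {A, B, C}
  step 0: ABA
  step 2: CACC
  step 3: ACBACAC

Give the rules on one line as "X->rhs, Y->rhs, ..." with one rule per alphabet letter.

A->B, B->C, C->AC

  step 2 ⇒ step 3: CACC ⇒ AC·B·AC·AC
    A ↦ B
    C ↦ AC
    B ↦ C  (constrained at step 0)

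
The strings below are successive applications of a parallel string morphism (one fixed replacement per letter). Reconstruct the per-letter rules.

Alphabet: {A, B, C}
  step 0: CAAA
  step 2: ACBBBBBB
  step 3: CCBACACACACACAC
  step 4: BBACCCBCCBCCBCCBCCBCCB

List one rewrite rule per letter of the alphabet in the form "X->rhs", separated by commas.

A->CC, B->AC, C->B

  step 3 ⇒ step 4: CCBACACACACACAC ⇒ B·B·AC·CC·B·CC·B·CC·B·CC·B·CC·B·CC·B
    A ↦ CC
    B ↦ AC
    C ↦ B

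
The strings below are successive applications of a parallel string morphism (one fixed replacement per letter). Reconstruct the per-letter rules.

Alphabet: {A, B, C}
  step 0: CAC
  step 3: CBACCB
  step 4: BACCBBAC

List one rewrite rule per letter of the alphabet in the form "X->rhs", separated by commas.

  step 3 ⇒ step 4: CBACCB ⇒ B·AC·C·B·B·AC
    A ↦ C
    B ↦ AC
    C ↦ B

A->C, B->AC, C->B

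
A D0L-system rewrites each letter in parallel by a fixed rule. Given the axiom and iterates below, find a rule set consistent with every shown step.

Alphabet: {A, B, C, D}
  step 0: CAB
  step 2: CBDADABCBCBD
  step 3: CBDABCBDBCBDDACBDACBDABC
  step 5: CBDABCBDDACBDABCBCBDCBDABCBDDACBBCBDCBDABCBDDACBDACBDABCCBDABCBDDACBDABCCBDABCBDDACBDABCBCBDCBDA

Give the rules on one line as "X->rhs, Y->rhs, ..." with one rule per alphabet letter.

A->BD, B->DA, C->CB, D->BC

  step 2 ⇒ step 3: CBDADABCBCBD ⇒ CB·DA·BC·BD·BC·BD·DA·CB·DA·CB·DA·BC
    A ↦ BD
    B ↦ DA
    C ↦ CB
    D ↦ BC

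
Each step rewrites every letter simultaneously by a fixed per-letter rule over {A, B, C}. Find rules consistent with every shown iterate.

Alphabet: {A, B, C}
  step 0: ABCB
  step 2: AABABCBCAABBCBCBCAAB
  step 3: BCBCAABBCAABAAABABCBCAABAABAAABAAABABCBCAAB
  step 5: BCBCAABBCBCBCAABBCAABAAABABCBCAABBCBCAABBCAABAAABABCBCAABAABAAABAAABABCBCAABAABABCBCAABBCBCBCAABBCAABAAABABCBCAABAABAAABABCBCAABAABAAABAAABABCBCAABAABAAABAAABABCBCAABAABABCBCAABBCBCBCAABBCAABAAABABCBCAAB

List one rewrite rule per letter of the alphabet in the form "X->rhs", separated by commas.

A->BC, B->AAB, C->A

  step 2 ⇒ step 3: AABABCBCAABBCBCBCAAB ⇒ BC·BC·AAB·BC·AAB·A·AAB·A·BC·BC·AAB·AAB·A·AAB·A·AAB·A·BC·BC·AAB
    A ↦ BC
    B ↦ AAB
    C ↦ A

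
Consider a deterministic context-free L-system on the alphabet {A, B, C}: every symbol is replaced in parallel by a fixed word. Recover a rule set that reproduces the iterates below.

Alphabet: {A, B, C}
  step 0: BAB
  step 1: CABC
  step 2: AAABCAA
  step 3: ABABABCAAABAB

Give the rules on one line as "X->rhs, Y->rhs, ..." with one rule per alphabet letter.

A->AB, B->C, C->AA

  step 2 ⇒ step 3: AAABCAA ⇒ AB·AB·AB·C·AA·AB·AB
    A ↦ AB
    B ↦ C
    C ↦ AA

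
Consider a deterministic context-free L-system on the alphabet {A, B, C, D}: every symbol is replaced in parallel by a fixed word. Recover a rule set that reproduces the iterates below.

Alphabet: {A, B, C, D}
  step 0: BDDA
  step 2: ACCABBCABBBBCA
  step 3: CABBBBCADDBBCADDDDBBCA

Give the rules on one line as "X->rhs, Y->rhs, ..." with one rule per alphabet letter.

A->CA, B->D, C->BB, D->AC

  step 2 ⇒ step 3: ACCABBCABBBBCA ⇒ CA·BB·BB·CA·D·D·BB·CA·D·D·D·D·BB·CA
    A ↦ CA
    B ↦ D
    C ↦ BB
    D ↦ AC  (constrained at step 0)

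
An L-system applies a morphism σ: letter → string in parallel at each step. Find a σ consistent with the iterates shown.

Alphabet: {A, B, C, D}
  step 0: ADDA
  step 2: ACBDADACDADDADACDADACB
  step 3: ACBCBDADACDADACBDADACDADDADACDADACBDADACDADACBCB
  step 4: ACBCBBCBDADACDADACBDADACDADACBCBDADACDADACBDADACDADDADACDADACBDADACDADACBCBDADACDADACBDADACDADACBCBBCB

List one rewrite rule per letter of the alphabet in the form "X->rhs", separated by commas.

  step 3 ⇒ step 4: ACBCBDADACDADACBDADACDADDADACDADACBDADACDADACBCB ⇒ AC·B·CB·B·CB·DAD·AC·DAD·AC·B·DAD·AC·DAD·AC·B·CB·DAD·AC·DAD·AC·B·DAD·AC·DAD·DAD·AC·DAD·AC·B·DAD·AC·DAD·AC·B·CB·DAD·AC·DAD·AC·B·DAD·AC·DAD·AC·B·CB·B·CB
    A ↦ AC
    B ↦ CB
    C ↦ B
    D ↦ DAD

A->AC, B->CB, C->B, D->DAD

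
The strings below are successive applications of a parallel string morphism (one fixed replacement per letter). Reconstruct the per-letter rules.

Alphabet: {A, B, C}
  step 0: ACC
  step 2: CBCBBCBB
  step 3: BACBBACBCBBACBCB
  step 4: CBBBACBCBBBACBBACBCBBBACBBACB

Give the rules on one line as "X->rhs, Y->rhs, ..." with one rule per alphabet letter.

  step 3 ⇒ step 4: BACBBACBCBBACBCB ⇒ CB·B·BA·CB·CB·B·BA·CB·BA·CB·CB·B·BA·CB·BA·CB
    A ↦ B
    B ↦ CB
    C ↦ BA

A->B, B->CB, C->BA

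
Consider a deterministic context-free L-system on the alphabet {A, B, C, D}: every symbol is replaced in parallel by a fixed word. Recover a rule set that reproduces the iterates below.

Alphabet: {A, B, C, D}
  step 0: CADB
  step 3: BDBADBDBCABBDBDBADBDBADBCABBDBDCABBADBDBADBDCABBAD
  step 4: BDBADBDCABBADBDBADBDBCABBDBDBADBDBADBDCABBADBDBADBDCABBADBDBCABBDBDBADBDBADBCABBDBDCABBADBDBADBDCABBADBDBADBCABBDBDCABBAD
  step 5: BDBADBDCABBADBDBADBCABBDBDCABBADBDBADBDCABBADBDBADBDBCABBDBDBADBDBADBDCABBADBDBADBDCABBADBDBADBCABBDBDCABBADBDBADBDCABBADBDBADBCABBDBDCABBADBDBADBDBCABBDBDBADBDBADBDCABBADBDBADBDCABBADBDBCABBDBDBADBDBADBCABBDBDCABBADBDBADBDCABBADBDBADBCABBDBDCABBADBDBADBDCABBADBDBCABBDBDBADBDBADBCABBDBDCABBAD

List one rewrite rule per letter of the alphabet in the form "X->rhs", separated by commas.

  step 4 ⇒ step 5: BDBADBDCABBADBDBADBDBCABBDBDBADBDBADBDCABBADBDBADBDCABBADBDBCABBDBDBADBDBADBCABBDBDCABBADBDBADBDCABBADBDBADBCABBDBDCABBAD ⇒ BD·BAD·BD·CAB·BAD·BD·BAD·B·CAB·BD·BD·CAB·BAD·BD·BAD·BD·CAB·BAD·BD·BAD·BD·B·CAB·BD·BD·BAD·BD·BAD·BD·CAB·BAD·BD·BAD·BD·CAB·BAD·BD·BAD·B·CAB·BD·BD·CAB·BAD·BD·BAD·BD·CAB·BAD·BD·BAD·B·CAB·BD·BD·CAB·BAD·BD·BAD·BD·B·CAB·BD·BD·BAD·BD·BAD·BD·CAB·BAD·BD·BAD·BD·CAB·BAD·BD·B·CAB·BD·BD·BAD·BD·BAD·B·CAB·BD·BD·CAB·BAD·BD·BAD·BD·CAB·BAD·BD·BAD·B·CAB·BD·BD·CAB·BAD·BD·BAD·BD·CAB·BAD·BD·B·CAB·BD·BD·BAD·BD·BAD·B·CAB·BD·BD·CAB·BAD
    A ↦ CAB
    B ↦ BD
    C ↦ B
    D ↦ BAD

A->CAB, B->BD, C->B, D->BAD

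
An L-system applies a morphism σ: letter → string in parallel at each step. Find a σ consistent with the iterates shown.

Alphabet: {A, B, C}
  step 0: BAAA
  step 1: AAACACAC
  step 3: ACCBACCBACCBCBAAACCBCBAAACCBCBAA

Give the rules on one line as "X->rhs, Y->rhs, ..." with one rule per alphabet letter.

  step 0 ⇒ step 1: BAAA ⇒ AA·AC·AC·AC
    A ↦ AC
    B ↦ AA
    C ↦ CB  (constrained at step 1)

A->AC, B->AA, C->CB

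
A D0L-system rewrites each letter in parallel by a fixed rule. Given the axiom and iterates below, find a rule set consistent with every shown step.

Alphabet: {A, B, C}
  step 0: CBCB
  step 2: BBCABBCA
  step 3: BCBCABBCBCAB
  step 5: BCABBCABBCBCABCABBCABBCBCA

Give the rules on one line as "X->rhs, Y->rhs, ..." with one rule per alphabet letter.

  step 2 ⇒ step 3: BBCABBCA ⇒ BC·BC·A·B·BC·BC·A·B
    A ↦ B
    B ↦ BC
    C ↦ A

A->B, B->BC, C->A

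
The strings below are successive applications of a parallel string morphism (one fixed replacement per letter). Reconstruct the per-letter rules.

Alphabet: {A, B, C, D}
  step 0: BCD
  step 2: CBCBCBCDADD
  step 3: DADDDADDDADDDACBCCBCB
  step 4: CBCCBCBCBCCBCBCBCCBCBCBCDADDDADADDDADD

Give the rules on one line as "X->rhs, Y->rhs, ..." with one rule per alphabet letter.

A->C, B->DD, C->DA, D->CB

  step 3 ⇒ step 4: DADDDADDDADDDACBCCBCB ⇒ CB·C·CB·CB·CB·C·CB·CB·CB·C·CB·CB·CB·C·DA·DD·DA·DA·DD·DA·DD
    A ↦ C
    B ↦ DD
    C ↦ DA
    D ↦ CB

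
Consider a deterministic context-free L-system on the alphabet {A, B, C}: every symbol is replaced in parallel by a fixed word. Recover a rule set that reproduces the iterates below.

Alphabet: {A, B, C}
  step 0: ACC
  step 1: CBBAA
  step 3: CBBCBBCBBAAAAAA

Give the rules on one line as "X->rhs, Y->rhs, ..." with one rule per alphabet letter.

A->CBB, B->A, C->A

  step 0 ⇒ step 1: ACC ⇒ CBB·A·A
    A ↦ CBB
    C ↦ A
    B ↦ A  (constrained at step 1)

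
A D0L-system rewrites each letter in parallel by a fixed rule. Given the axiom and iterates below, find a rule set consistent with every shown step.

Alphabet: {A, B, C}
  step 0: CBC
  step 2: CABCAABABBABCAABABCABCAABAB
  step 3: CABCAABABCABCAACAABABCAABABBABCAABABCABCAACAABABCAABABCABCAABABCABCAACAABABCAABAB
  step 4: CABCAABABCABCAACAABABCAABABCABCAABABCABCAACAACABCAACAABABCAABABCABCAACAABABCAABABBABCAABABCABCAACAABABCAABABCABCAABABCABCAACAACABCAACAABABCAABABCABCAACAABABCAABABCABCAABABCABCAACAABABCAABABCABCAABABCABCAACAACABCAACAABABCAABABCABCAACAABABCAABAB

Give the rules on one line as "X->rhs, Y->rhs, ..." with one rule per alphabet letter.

  step 3 ⇒ step 4: CABCAABABCABCAACAABABCAABABBABCAABABCABCAACAABABCAABABCABCAABABCABCAACAABABCAABAB ⇒ CAB·CAA·BAB·CAB·CAA·CAA·BAB·CAA·BAB·CAB·CAA·BAB·CAB·CAA·CAA·CAB·CAA·CAA·BAB·CAA·BAB·CAB·CAA·CAA·BAB·CAA·BAB·BAB·CAA·BAB·CAB·CAA·CAA·BAB·CAA·BAB·CAB·CAA·BAB·CAB·CAA·CAA·CAB·CAA·CAA·BAB·CAA·BAB·CAB·CAA·CAA·BAB·CAA·BAB·CAB·CAA·BAB·CAB·CAA·CAA·BAB·CAA·BAB·CAB·CAA·BAB·CAB·CAA·CAA·CAB·CAA·CAA·BAB·CAA·BAB·CAB·CAA·CAA·BAB·CAA·BAB
    A ↦ CAA
    B ↦ BAB
    C ↦ CAB

A->CAA, B->BAB, C->CAB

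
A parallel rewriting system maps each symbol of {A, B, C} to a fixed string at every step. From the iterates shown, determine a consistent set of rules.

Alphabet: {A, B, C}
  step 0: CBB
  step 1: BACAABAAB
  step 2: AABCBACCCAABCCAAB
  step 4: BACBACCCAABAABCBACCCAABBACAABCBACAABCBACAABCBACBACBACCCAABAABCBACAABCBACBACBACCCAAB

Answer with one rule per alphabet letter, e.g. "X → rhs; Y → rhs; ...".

  step 1 ⇒ step 2: BACAABAAB ⇒ AAB·C·BAC·C·C·AAB·C·C·AAB
    A ↦ C
    B ↦ AAB
    C ↦ BAC

A->C, B->AAB, C->BAC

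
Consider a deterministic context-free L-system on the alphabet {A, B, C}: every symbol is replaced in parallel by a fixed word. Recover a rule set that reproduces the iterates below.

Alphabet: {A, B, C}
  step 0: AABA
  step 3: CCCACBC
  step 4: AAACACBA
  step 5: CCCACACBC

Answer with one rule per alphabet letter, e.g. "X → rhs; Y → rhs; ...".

A->C, B->CB, C->A

  step 4 ⇒ step 5: AAACACBA ⇒ C·C·C·A·C·A·CB·C
    A ↦ C
    B ↦ CB
    C ↦ A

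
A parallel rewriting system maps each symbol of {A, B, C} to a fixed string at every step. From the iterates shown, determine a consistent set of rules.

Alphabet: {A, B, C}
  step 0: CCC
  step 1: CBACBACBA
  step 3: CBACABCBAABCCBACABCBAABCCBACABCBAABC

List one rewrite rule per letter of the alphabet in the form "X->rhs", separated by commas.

  step 0 ⇒ step 1: CCC ⇒ CBA·CBA·CBA
    C ↦ CBA
    A ↦ AB  (constrained at step 1)
    B ↦ C  (constrained at step 1)

A->AB, B->C, C->CBA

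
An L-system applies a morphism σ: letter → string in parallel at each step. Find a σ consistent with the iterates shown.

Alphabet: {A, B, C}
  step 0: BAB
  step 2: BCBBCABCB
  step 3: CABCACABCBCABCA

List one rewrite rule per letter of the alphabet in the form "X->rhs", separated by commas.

  step 2 ⇒ step 3: BCBBCABCB ⇒ CA·B·CA·CA·B·CB·CA·B·CA
    A ↦ CB
    B ↦ CA
    C ↦ B

A->CB, B->CA, C->B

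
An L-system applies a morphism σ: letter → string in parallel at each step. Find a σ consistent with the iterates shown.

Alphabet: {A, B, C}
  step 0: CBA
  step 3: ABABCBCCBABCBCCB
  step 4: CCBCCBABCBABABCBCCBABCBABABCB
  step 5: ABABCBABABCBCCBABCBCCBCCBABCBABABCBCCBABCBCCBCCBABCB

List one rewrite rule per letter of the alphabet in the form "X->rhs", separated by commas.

A->C, B->CB, C->AB

  step 4 ⇒ step 5: CCBCCBABCBABABCBCCBABCBABABCB ⇒ AB·AB·CB·AB·AB·CB·C·CB·AB·CB·C·CB·C·CB·AB·CB·AB·AB·CB·C·CB·AB·CB·C·CB·C·CB·AB·CB
    A ↦ C
    B ↦ CB
    C ↦ AB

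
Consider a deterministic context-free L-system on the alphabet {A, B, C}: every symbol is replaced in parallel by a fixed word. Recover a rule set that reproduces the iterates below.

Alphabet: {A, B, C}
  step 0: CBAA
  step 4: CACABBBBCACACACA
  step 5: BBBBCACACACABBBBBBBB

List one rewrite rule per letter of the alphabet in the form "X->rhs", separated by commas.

A->B, B->CA, C->B

  step 4 ⇒ step 5: CACABBBBCACACACA ⇒ B·B·B·B·CA·CA·CA·CA·B·B·B·B·B·B·B·B
    A ↦ B
    B ↦ CA
    C ↦ B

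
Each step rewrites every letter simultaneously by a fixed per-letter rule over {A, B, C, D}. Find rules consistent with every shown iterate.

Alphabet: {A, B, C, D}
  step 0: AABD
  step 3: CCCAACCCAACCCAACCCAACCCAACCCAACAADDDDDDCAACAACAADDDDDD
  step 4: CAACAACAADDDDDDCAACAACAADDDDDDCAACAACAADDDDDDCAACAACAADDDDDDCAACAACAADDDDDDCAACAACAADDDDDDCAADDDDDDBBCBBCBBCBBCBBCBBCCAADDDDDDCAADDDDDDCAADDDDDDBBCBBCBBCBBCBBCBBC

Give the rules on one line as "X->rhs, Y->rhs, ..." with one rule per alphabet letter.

  step 3 ⇒ step 4: CCCAACCCAACCCAACCCAACCCAACCCAACAADDDDDDCAACAACAADDDDDD ⇒ CAA·CAA·CAA·DDD·DDD·CAA·CAA·CAA·DDD·DDD·CAA·CAA·CAA·DDD·DDD·CAA·CAA·CAA·DDD·DDD·CAA·CAA·CAA·DDD·DDD·CAA·CAA·CAA·DDD·DDD·CAA·DDD·DDD·BBC·BBC·BBC·BBC·BBC·BBC·CAA·DDD·DDD·CAA·DDD·DDD·CAA·DDD·DDD·BBC·BBC·BBC·BBC·BBC·BBC
    A ↦ DDD
    C ↦ CAA
    D ↦ BBC
    B ↦ C  (constrained at step 0)

A->DDD, B->C, C->CAA, D->BBC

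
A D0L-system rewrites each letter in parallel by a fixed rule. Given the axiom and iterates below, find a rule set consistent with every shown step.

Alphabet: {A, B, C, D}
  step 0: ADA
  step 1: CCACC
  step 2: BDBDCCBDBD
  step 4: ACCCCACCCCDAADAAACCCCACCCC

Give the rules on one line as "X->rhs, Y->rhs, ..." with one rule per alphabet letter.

A->CC, B->DA, C->BD, D->A

  step 1 ⇒ step 2: CCACC ⇒ BD·BD·CC·BD·BD
    A ↦ CC
    C ↦ BD
    B ↦ DA  (constrained at step 2)
  step 0 ⇒ step 1: ADA ⇒ CC·A·CC
    D ↦ A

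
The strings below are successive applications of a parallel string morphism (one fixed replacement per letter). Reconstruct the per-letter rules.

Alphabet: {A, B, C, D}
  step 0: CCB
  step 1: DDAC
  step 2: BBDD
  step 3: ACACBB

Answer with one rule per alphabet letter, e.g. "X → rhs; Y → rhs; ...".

A->D, B->AC, C->D, D->B

  step 2 ⇒ step 3: BBDD ⇒ AC·AC·B·B
    B ↦ AC
    D ↦ B
  step 1 ⇒ step 2: DDAC ⇒ B·B·D·D
    A ↦ D
  step 0 ⇒ step 1: CCB ⇒ D·D·AC
    C ↦ D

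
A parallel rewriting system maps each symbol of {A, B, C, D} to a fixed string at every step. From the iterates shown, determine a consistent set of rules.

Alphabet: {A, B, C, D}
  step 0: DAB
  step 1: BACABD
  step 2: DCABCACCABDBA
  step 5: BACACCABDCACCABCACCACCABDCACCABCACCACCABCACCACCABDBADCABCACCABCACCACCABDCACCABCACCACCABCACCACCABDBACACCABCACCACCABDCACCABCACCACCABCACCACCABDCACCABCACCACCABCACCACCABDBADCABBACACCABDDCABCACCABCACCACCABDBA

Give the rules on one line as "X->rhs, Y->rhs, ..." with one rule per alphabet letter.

A->CAB, B->D, C->CAC, D->BA

  step 1 ⇒ step 2: BACABD ⇒ D·CAB·CAC·CAB·D·BA
    A ↦ CAB
    B ↦ D
    C ↦ CAC
    D ↦ BA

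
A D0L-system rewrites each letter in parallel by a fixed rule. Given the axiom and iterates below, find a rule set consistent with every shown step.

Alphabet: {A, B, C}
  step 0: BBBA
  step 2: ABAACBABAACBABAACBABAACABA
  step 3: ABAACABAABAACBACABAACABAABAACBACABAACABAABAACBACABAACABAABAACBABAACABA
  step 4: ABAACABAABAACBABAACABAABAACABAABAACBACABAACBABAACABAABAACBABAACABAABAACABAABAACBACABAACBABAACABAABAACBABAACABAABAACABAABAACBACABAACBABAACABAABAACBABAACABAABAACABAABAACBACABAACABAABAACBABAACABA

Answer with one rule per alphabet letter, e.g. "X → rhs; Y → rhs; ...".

A->ABA, B->AC, C->ACB

  step 3 ⇒ step 4: ABAACABAABAACBACABAACABAABAACBACABAACABAABAACBACABAACABAABAACBABAACABA ⇒ ABA·AC·ABA·ABA·ACB·ABA·AC·ABA·ABA·AC·ABA·ABA·ACB·AC·ABA·ACB·ABA·AC·ABA·ABA·ACB·ABA·AC·ABA·ABA·AC·ABA·ABA·ACB·AC·ABA·ACB·ABA·AC·ABA·ABA·ACB·ABA·AC·ABA·ABA·AC·ABA·ABA·ACB·AC·ABA·ACB·ABA·AC·ABA·ABA·ACB·ABA·AC·ABA·ABA·AC·ABA·ABA·ACB·AC·ABA·AC·ABA·ABA·ACB·ABA·AC·ABA
    A ↦ ABA
    B ↦ AC
    C ↦ ACB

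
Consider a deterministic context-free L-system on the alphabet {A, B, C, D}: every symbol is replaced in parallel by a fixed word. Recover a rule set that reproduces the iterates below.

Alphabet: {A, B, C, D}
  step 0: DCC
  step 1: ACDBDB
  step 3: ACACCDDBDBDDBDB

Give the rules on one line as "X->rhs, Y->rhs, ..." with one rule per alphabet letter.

A->D, B->C, C->DB, D->AC

  step 0 ⇒ step 1: DCC ⇒ AC·DB·DB
    C ↦ DB
    D ↦ AC
    A ↦ D  (constrained at step 1)
    B ↦ C  (constrained at step 1)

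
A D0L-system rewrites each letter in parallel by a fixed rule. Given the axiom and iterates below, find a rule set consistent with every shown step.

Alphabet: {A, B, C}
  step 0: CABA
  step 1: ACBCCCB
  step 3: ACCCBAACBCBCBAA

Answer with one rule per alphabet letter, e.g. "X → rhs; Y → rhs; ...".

A->CB, B->CC, C->A

  step 0 ⇒ step 1: CABA ⇒ A·CB·CC·CB
    A ↦ CB
    B ↦ CC
    C ↦ A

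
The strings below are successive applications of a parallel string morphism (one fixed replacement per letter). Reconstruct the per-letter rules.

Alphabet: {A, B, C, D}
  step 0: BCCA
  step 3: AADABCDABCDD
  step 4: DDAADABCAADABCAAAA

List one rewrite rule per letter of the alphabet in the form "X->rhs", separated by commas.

A->D, B->A, C->BC, D->AA

  step 3 ⇒ step 4: AADABCDABCDD ⇒ D·D·AA·D·A·BC·AA·D·A·BC·AA·AA
    A ↦ D
    B ↦ A
    C ↦ BC
    D ↦ AA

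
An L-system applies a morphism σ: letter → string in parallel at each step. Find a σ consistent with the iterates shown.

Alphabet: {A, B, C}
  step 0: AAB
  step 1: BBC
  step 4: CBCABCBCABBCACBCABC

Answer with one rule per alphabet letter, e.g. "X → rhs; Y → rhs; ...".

  step 0 ⇒ step 1: AAB ⇒ B·B·C
    A ↦ B
    B ↦ C
    C ↦ BCA  (constrained at step 1)

A->B, B->C, C->BCA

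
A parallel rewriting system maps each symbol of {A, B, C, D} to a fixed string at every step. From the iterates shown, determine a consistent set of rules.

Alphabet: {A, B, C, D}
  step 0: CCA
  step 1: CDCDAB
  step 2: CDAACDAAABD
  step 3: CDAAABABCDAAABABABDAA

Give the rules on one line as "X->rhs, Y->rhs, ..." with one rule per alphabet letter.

  step 2 ⇒ step 3: CDAACDAAABD ⇒ CD·AA·AB·AB·CD·AA·AB·AB·AB·D·AA
    A ↦ AB
    B ↦ D
    C ↦ CD
    D ↦ AA

A->AB, B->D, C->CD, D->AA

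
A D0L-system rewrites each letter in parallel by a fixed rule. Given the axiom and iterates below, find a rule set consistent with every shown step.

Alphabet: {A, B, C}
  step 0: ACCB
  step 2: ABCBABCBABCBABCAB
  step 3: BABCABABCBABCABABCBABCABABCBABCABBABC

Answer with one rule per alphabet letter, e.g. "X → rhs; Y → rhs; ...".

  step 2 ⇒ step 3: ABCBABCBABCBABCAB ⇒ B·ABC·AB·ABC·B·ABC·AB·ABC·B·ABC·AB·ABC·B·ABC·AB·B·ABC
    A ↦ B
    B ↦ ABC
    C ↦ AB

A->B, B->ABC, C->AB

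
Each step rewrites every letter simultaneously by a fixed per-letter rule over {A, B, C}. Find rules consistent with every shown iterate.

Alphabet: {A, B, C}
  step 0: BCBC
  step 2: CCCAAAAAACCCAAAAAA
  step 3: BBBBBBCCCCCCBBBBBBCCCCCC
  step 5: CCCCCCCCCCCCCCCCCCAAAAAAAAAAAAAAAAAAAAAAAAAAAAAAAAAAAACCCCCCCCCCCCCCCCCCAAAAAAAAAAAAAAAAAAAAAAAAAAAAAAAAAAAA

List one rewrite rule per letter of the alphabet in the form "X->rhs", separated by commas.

  step 2 ⇒ step 3: CCCAAAAAACCCAAAAAA ⇒ BB·BB·BB·C·C·C·C·C·C·BB·BB·BB·C·C·C·C·C·C
    A ↦ C
    C ↦ BB
    B ↦ AAA  (constrained at step 0)

A->C, B->AAA, C->BB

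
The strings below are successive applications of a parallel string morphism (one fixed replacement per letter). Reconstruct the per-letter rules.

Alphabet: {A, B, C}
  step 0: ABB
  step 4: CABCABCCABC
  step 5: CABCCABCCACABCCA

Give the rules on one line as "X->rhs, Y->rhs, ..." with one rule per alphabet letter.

  step 4 ⇒ step 5: CABCABCCABC ⇒ CA·B·C·CA·B·C·CA·CA·B·C·CA
    A ↦ B
    B ↦ C
    C ↦ CA

A->B, B->C, C->CA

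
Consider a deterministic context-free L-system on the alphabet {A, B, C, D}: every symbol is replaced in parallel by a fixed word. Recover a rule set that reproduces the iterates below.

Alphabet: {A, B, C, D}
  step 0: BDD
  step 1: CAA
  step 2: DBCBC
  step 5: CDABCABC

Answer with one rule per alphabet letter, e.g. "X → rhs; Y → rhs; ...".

  step 1 ⇒ step 2: CAA ⇒ D·BC·BC
    A ↦ BC
    C ↦ D
  step 0 ⇒ step 1: BDD ⇒ C·A·A
    B ↦ C
  step 0 ⇒ step 1: BDD ⇒ C·A·A
    D ↦ A

A->BC, B->C, C->D, D->A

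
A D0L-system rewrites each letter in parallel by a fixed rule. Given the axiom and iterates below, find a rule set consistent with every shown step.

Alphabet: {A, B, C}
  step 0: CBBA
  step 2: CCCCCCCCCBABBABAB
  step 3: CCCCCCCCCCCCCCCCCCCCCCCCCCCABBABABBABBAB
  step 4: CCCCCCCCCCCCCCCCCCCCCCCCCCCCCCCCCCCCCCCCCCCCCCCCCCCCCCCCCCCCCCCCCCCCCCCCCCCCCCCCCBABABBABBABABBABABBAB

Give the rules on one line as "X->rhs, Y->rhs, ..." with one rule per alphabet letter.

A->B, B->AB, C->CCC

  step 3 ⇒ step 4: CCCCCCCCCCCCCCCCCCCCCCCCCCCABBABABBABBAB ⇒ CCC·CCC·CCC·CCC·CCC·CCC·CCC·CCC·CCC·CCC·CCC·CCC·CCC·CCC·CCC·CCC·CCC·CCC·CCC·CCC·CCC·CCC·CCC·CCC·CCC·CCC·CCC·B·AB·AB·B·AB·B·AB·AB·B·AB·AB·B·AB
    A ↦ B
    B ↦ AB
    C ↦ CCC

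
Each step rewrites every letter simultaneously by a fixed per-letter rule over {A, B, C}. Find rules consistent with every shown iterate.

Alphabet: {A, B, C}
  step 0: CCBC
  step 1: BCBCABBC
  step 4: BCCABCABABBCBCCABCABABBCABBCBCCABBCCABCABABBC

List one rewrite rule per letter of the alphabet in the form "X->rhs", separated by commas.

  step 0 ⇒ step 1: CCBC ⇒ BC·BC·AB·BC
    B ↦ AB
    C ↦ BC
    A ↦ C  (constrained at step 1)

A->C, B->AB, C->BC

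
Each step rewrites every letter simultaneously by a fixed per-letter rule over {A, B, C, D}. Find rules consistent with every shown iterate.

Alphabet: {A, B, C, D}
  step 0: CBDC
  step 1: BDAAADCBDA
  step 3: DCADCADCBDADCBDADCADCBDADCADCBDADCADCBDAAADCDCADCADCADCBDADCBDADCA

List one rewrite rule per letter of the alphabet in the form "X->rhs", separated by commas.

A->DCA, B->AA, C->BDA, D->DC

  step 0 ⇒ step 1: CBDC ⇒ BDA·AA·DC·BDA
    B ↦ AA
    C ↦ BDA
    D ↦ DC
    A ↦ DCA  (constrained at step 1)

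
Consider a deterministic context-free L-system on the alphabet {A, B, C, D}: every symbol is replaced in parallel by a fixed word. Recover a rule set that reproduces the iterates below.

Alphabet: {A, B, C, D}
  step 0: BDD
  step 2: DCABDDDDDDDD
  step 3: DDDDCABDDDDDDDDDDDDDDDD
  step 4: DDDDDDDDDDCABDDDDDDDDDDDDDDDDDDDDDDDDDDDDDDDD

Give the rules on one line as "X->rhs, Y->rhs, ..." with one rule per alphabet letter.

  step 3 ⇒ step 4: DDDDCABDDDDDDDDDDDDDDDD ⇒ DD·DD·DD·DD·D·DC·AB·DD·DD·DD·DD·DD·DD·DD·DD·DD·DD·DD·DD·DD·DD·DD·DD
    A ↦ DC
    B ↦ AB
    C ↦ D
    D ↦ DD

A->DC, B->AB, C->D, D->DD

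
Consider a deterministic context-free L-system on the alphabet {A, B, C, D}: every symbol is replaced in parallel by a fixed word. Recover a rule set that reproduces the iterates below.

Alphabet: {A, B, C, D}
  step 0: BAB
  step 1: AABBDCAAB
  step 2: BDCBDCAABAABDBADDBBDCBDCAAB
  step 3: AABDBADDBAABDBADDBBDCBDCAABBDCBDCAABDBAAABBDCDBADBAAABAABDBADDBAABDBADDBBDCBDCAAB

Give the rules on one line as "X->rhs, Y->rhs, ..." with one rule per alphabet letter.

  step 2 ⇒ step 3: BDCBDCAABAABDBADDBBDCBDCAAB ⇒ AAB·DBA·DDB·AAB·DBA·DDB·BDC·BDC·AAB·BDC·BDC·AAB·DBA·AAB·BDC·DBA·DBA·AAB·AAB·DBA·DDB·AAB·DBA·DDB·BDC·BDC·AAB
    A ↦ BDC
    B ↦ AAB
    C ↦ DDB
    D ↦ DBA

A->BDC, B->AAB, C->DDB, D->DBA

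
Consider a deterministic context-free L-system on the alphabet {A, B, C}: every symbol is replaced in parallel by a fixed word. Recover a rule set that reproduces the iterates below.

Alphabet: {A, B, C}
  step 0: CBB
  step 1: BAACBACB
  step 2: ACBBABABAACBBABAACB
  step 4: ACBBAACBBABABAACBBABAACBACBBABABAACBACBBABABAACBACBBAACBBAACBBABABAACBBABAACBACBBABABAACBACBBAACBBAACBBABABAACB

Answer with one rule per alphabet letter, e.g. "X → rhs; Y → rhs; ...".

A->BA, B->ACB, C->BA

  step 1 ⇒ step 2: BAACBACB ⇒ ACB·BA·BA·BA·ACB·BA·BA·ACB
    A ↦ BA
    B ↦ ACB
    C ↦ BA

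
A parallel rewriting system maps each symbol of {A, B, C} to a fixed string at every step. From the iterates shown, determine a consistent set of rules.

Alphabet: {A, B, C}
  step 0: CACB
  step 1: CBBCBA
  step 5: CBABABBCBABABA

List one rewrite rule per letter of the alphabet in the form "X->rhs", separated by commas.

A->B, B->A, C->CB

  step 0 ⇒ step 1: CACB ⇒ CB·B·CB·A
    A ↦ B
    B ↦ A
    C ↦ CB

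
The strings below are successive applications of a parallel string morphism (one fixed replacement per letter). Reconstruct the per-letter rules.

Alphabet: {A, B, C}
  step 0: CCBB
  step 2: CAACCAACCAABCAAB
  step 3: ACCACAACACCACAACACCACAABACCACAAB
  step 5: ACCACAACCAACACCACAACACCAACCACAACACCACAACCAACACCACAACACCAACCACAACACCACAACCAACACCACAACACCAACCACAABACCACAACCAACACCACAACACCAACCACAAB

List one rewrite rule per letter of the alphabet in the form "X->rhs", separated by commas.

  step 2 ⇒ step 3: CAACCAACCAABCAAB ⇒ AC·CA·CA·AC·AC·CA·CA·AC·AC·CA·CA·AB·AC·CA·CA·AB
    A ↦ CA
    B ↦ AB
    C ↦ AC

A->CA, B->AB, C->AC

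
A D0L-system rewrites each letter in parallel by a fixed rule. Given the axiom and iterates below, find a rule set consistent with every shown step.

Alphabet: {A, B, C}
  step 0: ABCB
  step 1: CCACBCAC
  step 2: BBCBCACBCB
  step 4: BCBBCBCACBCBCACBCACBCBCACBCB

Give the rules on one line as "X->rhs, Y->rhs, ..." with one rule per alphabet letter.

  step 1 ⇒ step 2: CCACBCAC ⇒ B·B·C·B·CAC·B·C·B
    A ↦ C
    B ↦ CAC
    C ↦ B

A->C, B->CAC, C->B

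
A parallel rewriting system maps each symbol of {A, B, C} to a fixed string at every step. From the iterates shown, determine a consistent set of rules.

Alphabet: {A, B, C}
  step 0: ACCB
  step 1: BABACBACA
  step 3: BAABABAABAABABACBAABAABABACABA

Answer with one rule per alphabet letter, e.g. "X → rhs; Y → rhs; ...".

  step 0 ⇒ step 1: ACCB ⇒ BA·BAC·BAC·A
    A ↦ BA
    B ↦ A
    C ↦ BAC

A->BA, B->A, C->BAC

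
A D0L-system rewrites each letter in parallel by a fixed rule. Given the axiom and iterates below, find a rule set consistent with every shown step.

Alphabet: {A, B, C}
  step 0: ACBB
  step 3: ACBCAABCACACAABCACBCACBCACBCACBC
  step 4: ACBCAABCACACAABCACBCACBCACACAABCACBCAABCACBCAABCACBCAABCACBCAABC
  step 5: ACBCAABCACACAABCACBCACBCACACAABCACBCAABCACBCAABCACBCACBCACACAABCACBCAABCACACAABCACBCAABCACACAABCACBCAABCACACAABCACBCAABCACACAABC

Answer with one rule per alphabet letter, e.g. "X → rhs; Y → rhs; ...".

  step 4 ⇒ step 5: ACBCAABCACACAABCACBCACBCACACAABCACBCAABCACBCAABCACBCAABCACBCAABC ⇒ AC·BC·AA·BC·AC·AC·AA·BC·AC·BC·AC·BC·AC·AC·AA·BC·AC·BC·AA·BC·AC·BC·AA·BC·AC·BC·AC·BC·AC·AC·AA·BC·AC·BC·AA·BC·AC·AC·AA·BC·AC·BC·AA·BC·AC·AC·AA·BC·AC·BC·AA·BC·AC·AC·AA·BC·AC·BC·AA·BC·AC·AC·AA·BC
    A ↦ AC
    B ↦ AA
    C ↦ BC

A->AC, B->AA, C->BC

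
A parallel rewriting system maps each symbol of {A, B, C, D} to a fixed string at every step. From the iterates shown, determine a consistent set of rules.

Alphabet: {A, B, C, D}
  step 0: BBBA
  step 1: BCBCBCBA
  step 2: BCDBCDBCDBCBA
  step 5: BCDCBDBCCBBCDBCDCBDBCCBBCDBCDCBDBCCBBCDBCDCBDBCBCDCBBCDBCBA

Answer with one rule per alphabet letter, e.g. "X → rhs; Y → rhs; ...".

A->BA, B->BC, C->D, D->CB

  step 1 ⇒ step 2: BCBCBCBA ⇒ BC·D·BC·D·BC·D·BC·BA
    A ↦ BA
    B ↦ BC
    C ↦ D
    D ↦ CB  (constrained at step 2)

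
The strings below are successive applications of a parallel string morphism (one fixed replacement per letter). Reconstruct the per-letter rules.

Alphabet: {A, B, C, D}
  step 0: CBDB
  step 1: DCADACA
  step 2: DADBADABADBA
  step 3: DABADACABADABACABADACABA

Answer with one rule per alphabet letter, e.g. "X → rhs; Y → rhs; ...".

  step 2 ⇒ step 3: DADBADABADBA ⇒ DA·BA·DA·CA·BA·DA·BA·CA·BA·DA·CA·BA
    A ↦ BA
    B ↦ CA
    D ↦ DA
  step 0 ⇒ step 1: CBDB ⇒ D·CA·DA·CA
    C ↦ D

A->BA, B->CA, C->D, D->DA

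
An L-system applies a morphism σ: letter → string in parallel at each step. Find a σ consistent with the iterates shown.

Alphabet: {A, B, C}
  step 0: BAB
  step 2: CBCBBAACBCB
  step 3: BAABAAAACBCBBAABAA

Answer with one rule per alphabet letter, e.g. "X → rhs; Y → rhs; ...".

A->CB, B->AA, C->B

  step 2 ⇒ step 3: CBCBBAACBCB ⇒ B·AA·B·AA·AA·CB·CB·B·AA·B·AA
    A ↦ CB
    B ↦ AA
    C ↦ B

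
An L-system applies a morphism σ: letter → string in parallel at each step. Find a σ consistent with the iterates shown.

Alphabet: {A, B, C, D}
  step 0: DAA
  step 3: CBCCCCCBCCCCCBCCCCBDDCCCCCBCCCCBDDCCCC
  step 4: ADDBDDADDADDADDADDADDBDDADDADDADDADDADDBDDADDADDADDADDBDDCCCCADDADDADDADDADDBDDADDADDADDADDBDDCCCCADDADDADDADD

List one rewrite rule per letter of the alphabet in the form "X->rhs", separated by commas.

A->CB, B->BDD, C->ADD, D->CC

  step 3 ⇒ step 4: CBCCCCCBCCCCCBCCCCBDDCCCCCBCCCCBDDCCCC ⇒ ADD·BDD·ADD·ADD·ADD·ADD·ADD·BDD·ADD·ADD·ADD·ADD·ADD·BDD·ADD·ADD·ADD·ADD·BDD·CC·CC·ADD·ADD·ADD·ADD·ADD·BDD·ADD·ADD·ADD·ADD·BDD·CC·CC·ADD·ADD·ADD·ADD
    B ↦ BDD
    C ↦ ADD
    D ↦ CC
    A ↦ CB  (constrained at step 0)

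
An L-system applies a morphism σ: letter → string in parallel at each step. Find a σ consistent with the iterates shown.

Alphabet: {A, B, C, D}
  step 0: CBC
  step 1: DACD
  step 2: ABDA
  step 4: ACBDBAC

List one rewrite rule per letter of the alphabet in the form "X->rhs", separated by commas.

A->B, B->AC, C->D, D->A

  step 1 ⇒ step 2: DACD ⇒ A·B·D·A
    A ↦ B
    C ↦ D
    D ↦ A
  step 0 ⇒ step 1: CBC ⇒ D·AC·D
    B ↦ AC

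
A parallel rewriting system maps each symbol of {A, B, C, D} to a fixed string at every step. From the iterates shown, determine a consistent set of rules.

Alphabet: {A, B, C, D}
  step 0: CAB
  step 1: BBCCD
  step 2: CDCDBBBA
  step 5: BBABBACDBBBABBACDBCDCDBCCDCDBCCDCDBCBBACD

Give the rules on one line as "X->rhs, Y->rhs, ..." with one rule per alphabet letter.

A->BC, B->CD, C->B, D->BA

  step 1 ⇒ step 2: BBCCD ⇒ CD·CD·B·B·BA
    B ↦ CD
    C ↦ B
    D ↦ BA
  step 0 ⇒ step 1: CAB ⇒ B·BC·CD
    A ↦ BC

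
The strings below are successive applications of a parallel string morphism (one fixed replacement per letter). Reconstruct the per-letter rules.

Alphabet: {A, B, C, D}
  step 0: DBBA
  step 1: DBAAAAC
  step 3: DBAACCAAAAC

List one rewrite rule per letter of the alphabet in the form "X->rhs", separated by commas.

  step 0 ⇒ step 1: DBBA ⇒ DB·AA·AA·C
    A ↦ C
    B ↦ AA
    D ↦ DB
    C ↦ A  (constrained at step 1)

A->C, B->AA, C->A, D->DB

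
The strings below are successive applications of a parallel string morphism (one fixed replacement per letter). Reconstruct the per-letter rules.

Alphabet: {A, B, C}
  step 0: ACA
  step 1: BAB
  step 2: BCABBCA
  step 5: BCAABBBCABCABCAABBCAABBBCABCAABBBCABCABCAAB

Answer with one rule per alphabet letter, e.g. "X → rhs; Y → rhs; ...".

A->B, B->BCA, C->A

  step 1 ⇒ step 2: BAB ⇒ BCA·B·BCA
    A ↦ B
    B ↦ BCA
  step 0 ⇒ step 1: ACA ⇒ B·A·B
    C ↦ A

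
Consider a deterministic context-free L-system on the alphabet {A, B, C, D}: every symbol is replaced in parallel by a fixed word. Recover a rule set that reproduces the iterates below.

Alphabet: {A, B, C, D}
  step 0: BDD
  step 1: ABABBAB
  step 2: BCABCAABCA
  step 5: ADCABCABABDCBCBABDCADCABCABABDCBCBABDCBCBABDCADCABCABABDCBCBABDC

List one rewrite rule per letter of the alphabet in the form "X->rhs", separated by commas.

A->BC, B->A, C->DC, D->BAB

  step 1 ⇒ step 2: ABABBAB ⇒ BC·A·BC·A·A·BC·A
    A ↦ BC
    B ↦ A
    C ↦ DC  (constrained at step 2)
  step 0 ⇒ step 1: BDD ⇒ A·BAB·BAB
    D ↦ BAB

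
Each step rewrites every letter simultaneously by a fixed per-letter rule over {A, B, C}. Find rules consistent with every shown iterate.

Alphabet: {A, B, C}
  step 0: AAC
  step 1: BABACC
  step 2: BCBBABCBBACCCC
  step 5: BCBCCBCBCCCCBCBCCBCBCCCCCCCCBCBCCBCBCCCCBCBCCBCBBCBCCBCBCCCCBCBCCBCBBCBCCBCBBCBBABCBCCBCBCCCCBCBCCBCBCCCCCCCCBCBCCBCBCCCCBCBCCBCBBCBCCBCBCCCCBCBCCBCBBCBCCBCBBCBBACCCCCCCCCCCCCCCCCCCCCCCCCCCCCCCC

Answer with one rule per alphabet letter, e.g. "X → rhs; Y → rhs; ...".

  step 1 ⇒ step 2: BABACC ⇒ BCB·BA·BCB·BA·CC·CC
    A ↦ BA
    B ↦ BCB
    C ↦ CC

A->BA, B->BCB, C->CC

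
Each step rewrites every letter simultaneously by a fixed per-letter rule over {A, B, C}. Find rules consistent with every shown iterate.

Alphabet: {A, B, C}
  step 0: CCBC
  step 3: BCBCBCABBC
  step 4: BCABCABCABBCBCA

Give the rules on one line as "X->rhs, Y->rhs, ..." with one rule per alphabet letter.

A->B, B->BC, C->A

  step 3 ⇒ step 4: BCBCBCABBC ⇒ BC·A·BC·A·BC·A·B·BC·BC·A
    A ↦ B
    B ↦ BC
    C ↦ A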